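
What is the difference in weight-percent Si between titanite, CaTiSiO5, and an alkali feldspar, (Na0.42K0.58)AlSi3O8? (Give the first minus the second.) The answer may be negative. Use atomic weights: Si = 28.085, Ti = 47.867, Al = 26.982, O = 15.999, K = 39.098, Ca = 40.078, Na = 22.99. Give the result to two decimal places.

Si in CaTiSiO5: molar mass 196.025 g/mol; 1×28.085 = 28.085 g → 14.33 wt%.
Si in (Na0.42K0.58)AlSi3O8: molar mass 271.562 g/mol; 3×28.085 = 84.255 g → 31.03 wt%.
Difference = 14.33 − 31.03 = -16.70 percentage points.

-16.70 percentage points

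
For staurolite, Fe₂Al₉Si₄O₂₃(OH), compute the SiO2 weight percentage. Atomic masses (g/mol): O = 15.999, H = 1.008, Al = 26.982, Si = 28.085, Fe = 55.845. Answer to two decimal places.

Formula mass = 851.852 g/mol.
4 Si → 4.0000 mol SiO2 per formula unit; M(SiO2) = 60.083, so SiO2 mass = 240.332 g.
240.332/851.852 × 100 = 28.21 wt%.

28.21 wt%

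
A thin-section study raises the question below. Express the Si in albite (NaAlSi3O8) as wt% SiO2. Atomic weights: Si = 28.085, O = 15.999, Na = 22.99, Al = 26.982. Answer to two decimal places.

Molar mass of NaAlSi3O8 = 1*22.99 + 1*26.982 + 3*28.085 + 8*15.999 = 262.219 g/mol.
Each formula unit contains 3 Si, equivalent to 3/1 = 3.0000 mol SiO2.
M(SiO2) = 1×28.085 + 2×15.999 = 60.083 g/mol.
Mass of SiO2 per formula unit = 3.0000 × 60.083 = 180.249 g.
SiO2 wt% = 180.249 / 262.219 × 100 = 68.74%.

68.74 wt%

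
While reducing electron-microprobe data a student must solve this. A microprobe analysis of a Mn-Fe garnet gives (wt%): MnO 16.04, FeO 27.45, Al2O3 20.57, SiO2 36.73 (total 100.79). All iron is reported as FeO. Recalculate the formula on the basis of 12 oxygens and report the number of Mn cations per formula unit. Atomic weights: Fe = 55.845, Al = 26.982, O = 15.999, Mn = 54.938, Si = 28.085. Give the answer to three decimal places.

MnO: 16.04/70.937 = 0.22612 mol → 0.22612 mol Mn, 0.22612 mol O.
FeO: 27.45/71.844 = 0.38208 mol → 0.38208 mol Fe, 0.38208 mol O.
Al2O3: 20.57/101.961 = 0.20174 mol → 0.40348 mol Al, 0.60522 mol O.
SiO2: 36.73/60.083 = 0.61132 mol → 0.61132 mol Si, 1.22264 mol O.
Total oxygen = 2.43606 mol. Normalization factor = 12/2.43606 = 4.92599.
Mn per 12 O = 0.22612 × 4.92599 = 1.114.

1.114 Mn apfu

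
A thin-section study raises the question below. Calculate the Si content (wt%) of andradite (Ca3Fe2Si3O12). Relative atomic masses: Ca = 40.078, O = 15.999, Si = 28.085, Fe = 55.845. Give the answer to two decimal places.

16.58 wt%

Molar mass of Ca3Fe2Si3O12: 3·40.078 + 2·55.845 + 3·28.085 + 12·15.999 = 508.167 g/mol.
Mass of Si per formula unit: 3 × 28.085 = 84.255 g.
Weight fraction Si = 84.255 / 508.167 = 0.1658.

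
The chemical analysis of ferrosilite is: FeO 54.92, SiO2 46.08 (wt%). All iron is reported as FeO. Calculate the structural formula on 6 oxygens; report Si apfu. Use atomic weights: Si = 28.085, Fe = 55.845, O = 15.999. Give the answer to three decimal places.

FeO: 54.92/71.844 = 0.76443 mol → 0.76443 mol Fe, 0.76443 mol O.
SiO2: 46.08/60.083 = 0.76694 mol → 0.76694 mol Si, 1.53388 mol O.
Total oxygen = 2.29831 mol. Normalization factor = 6/2.29831 = 2.61061.
Si per 6 O = 0.76694 × 2.61061 = 2.002.

2.002 Si apfu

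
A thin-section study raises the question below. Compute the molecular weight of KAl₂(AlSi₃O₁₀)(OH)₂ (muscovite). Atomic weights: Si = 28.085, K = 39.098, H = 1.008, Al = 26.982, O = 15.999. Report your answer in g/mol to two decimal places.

K: 1 × 39.098 = 39.0980
Al: 3 × 26.982 = 80.9460
Si: 3 × 28.085 = 84.2550
O: 12 × 15.999 = 191.9880
H: 2 × 1.008 = 2.0160
Summing the contributions gives the formula mass.

398.30 g/mol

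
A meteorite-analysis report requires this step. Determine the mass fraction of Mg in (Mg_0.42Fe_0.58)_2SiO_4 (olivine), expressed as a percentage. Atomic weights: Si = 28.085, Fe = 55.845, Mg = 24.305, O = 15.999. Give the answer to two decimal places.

Molar mass of (Mg_0.42Fe_0.58)_2SiO_4: 0.84×24.305 + 1.16×55.845 + 1×28.085 + 4×15.999 = 177.277 g/mol.
Mass of Mg per formula unit: 0.84 × 24.305 = 20.416 g.
Weight fraction Mg = 20.416 / 177.277 = 0.1152.

11.52 wt%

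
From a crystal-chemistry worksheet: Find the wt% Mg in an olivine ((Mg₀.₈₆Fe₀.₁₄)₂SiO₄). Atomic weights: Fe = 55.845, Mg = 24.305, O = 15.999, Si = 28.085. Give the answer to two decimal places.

27.96 wt%

Molar mass of (Mg₀.₈₆Fe₀.₁₄)₂SiO₄: 1.72*24.305 + 0.28*55.845 + 1*28.085 + 4*15.999 = 149.522 g/mol.
Mass of Mg per formula unit: 1.72 × 24.305 = 41.805 g.
Weight fraction Mg = 41.805 / 149.522 = 0.2796.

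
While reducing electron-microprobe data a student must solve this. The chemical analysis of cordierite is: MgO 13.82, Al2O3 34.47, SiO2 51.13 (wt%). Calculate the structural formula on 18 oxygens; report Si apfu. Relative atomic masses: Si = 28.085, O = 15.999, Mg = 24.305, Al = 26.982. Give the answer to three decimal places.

MgO: 13.82/40.304 = 0.34289 mol → 0.34289 mol Mg, 0.34289 mol O.
Al2O3: 34.47/101.961 = 0.33807 mol → 0.67614 mol Al, 1.01421 mol O.
SiO2: 51.13/60.083 = 0.85099 mol → 0.85099 mol Si, 1.70198 mol O.
Total oxygen = 3.05908 mol. Normalization factor = 18/3.05908 = 5.88412.
Si per 18 O = 0.85099 × 5.88412 = 5.007.

5.007 Si apfu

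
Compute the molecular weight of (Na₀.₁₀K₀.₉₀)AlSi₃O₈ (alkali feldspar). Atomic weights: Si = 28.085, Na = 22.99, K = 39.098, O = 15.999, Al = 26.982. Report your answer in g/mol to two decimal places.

276.72 g/mol

M = 0.10(22.99) + 0.90(39.098) + 1(26.982) + 3(28.085) + 8(15.999)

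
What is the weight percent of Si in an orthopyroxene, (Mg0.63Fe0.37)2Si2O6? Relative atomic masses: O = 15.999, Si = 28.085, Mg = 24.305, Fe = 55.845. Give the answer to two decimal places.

25.06 wt%

Molar mass of (Mg0.63Fe0.37)2Si2O6: 1.26·24.305 + 0.74·55.845 + 2·28.085 + 6·15.999 = 224.114 g/mol.
Mass of Si per formula unit: 2 × 28.085 = 56.170 g.
Weight fraction Si = 56.170 / 224.114 = 0.2506.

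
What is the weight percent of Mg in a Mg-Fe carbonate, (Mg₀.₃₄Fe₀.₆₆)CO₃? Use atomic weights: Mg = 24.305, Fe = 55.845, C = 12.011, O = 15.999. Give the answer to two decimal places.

Molar mass of (Mg₀.₃₄Fe₀.₆₆)CO₃: 0.34×24.305 + 0.66×55.845 + 1×12.011 + 3×15.999 = 105.129 g/mol.
Mass of Mg per formula unit: 0.34 × 24.305 = 8.264 g.
Weight fraction Mg = 8.264 / 105.129 = 0.0786.

7.86 mass %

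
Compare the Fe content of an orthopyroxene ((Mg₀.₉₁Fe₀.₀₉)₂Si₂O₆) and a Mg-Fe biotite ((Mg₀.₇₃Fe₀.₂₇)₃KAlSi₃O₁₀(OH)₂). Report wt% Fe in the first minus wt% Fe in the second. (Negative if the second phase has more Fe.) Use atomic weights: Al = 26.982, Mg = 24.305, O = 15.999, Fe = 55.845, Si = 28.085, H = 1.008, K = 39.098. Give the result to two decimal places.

-5.35 percentage points

M((Mg₀.₉₁Fe₀.₀₉)₂Si₂O₆) = 206.451 g/mol, so wt% Fe = 10.052/206.451 × 100 = 4.87%.
M((Mg₀.₇₃Fe₀.₂₇)₃KAlSi₃O₁₀(OH)₂) = 442.801 g/mol, so wt% Fe = 45.234/442.801 × 100 = 10.22%.
4.87 − 10.22 = -5.35 pp.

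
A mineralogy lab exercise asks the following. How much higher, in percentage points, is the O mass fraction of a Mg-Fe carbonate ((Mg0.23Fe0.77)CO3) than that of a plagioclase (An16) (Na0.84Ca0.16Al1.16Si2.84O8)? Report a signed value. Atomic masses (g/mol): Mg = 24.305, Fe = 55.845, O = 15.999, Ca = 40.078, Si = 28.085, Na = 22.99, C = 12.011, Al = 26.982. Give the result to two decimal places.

O in (Mg0.23Fe0.77)CO3: molar mass 108.599 g/mol; 3×15.999 = 47.997 g → 44.20 wt%.
O in Na0.84Ca0.16Al1.16Si2.84O8: molar mass 264.777 g/mol; 8×15.999 = 127.992 g → 48.34 wt%.
Difference = 44.20 − 48.34 = -4.14 percentage points.

-4.14 percentage points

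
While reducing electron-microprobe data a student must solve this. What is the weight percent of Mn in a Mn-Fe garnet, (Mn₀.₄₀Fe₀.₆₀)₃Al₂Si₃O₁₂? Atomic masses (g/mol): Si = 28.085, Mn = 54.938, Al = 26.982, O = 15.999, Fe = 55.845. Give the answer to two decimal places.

13.27 wt%

Formula mass = 1.20*54.938 + 1.80*55.845 + 2*26.982 + 3*28.085 + 12*15.999 = 496.654 g/mol, of which 65.926 g is Mn.
So Mn makes up 65.926/496.654 = 0.1327 of the mass, i.e. 13.27%.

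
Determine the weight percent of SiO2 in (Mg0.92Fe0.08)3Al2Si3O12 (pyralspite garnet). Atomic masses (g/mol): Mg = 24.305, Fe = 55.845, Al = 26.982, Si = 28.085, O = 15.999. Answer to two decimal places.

M((Mg0.92Fe0.08)3Al2Si3O12) = 410.692 g/mol; M(SiO2) = 60.083 g/mol.
Moles SiO2 per formula unit = 3 Si ÷ 1 = 3.0000.
SiO2 fraction = (3.0000 × 60.083) / 410.692 = 180.249/410.692 = 0.4389.

43.89 wt%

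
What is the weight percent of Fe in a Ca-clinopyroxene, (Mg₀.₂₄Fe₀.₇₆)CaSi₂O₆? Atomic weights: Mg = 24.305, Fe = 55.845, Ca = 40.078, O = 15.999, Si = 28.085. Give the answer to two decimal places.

Molar mass of (Mg₀.₂₄Fe₀.₇₆)CaSi₂O₆: 0.24×24.305 + 0.76×55.845 + 1×40.078 + 2×28.085 + 6×15.999 = 240.517 g/mol.
Mass of Fe per formula unit: 0.76 × 55.845 = 42.442 g.
Weight fraction Fe = 42.442 / 240.517 = 0.1765.

17.65 mass %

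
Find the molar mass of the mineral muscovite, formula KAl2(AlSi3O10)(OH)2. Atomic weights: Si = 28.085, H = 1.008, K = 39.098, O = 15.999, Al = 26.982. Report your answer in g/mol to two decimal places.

398.30 g/mol

K: 1 × 39.098 = 39.0980
Al: 3 × 26.982 = 80.9460
Si: 3 × 28.085 = 84.2550
O: 12 × 15.999 = 191.9880
H: 2 × 1.008 = 2.0160
Summing the contributions gives the formula mass.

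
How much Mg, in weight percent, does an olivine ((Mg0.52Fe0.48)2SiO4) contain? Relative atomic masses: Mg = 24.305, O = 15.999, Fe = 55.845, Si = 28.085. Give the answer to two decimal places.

14.78 weight percent

Formula mass = 1.04·24.305 + 0.96·55.845 + 1·28.085 + 4·15.999 = 170.969 g/mol, of which 25.277 g is Mg.
So Mg makes up 25.277/170.969 = 0.1478 of the mass, i.e. 14.78%.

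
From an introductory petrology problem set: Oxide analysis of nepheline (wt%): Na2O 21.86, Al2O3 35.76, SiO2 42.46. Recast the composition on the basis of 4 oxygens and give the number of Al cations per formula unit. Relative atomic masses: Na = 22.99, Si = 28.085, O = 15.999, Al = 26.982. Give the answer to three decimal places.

21.86 wt% Na2O ÷ 61.979 g/mol = 0.35270 mol, giving 0.70540 Na and 0.35270 O.
35.76 wt% Al2O3 ÷ 101.961 g/mol = 0.35072 mol, giving 0.70144 Al and 1.05216 O.
42.46 wt% SiO2 ÷ 60.083 g/mol = 0.70669 mol, giving 0.70669 Si and 1.41338 O.
Oxygen sums to 2.81824; scaling by 4/2.81824 = 1.41933 puts the formula on 4 O.
Al: 0.70144 × 1.41933 = 0.996 atoms per formula unit.

0.996 Al apfu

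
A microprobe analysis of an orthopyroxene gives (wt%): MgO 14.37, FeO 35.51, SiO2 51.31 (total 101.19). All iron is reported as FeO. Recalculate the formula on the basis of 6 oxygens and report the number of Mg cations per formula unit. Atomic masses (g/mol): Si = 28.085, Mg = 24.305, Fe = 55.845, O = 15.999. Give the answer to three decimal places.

14.37 wt% MgO ÷ 40.304 g/mol = 0.35654 mol, giving 0.35654 Mg and 0.35654 O.
35.51 wt% FeO ÷ 71.844 g/mol = 0.49427 mol, giving 0.49427 Fe and 0.49427 O.
51.31 wt% SiO2 ÷ 60.083 g/mol = 0.85399 mol, giving 0.85399 Si and 1.70798 O.
Oxygen sums to 2.55879; scaling by 6/2.55879 = 2.34486 puts the formula on 6 O.
Mg: 0.35654 × 2.34486 = 0.836 atoms per formula unit.

0.836 Mg apfu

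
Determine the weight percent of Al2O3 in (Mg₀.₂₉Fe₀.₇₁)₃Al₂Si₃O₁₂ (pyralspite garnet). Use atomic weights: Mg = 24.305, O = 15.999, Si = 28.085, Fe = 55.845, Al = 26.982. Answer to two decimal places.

21.68 wt%

Molar mass of (Mg₀.₂₉Fe₀.₇₁)₃Al₂Si₃O₁₂ = 0.87·24.305 + 2.13·55.845 + 2·26.982 + 3·28.085 + 12·15.999 = 470.302 g/mol.
Each formula unit contains 2 Al, equivalent to 2/2 = 1.0000 mol Al2O3.
M(Al2O3) = 2×26.982 + 3×15.999 = 101.961 g/mol.
Mass of Al2O3 per formula unit = 1.0000 × 101.961 = 101.961 g.
Al2O3 wt% = 101.961 / 470.302 × 100 = 21.68%.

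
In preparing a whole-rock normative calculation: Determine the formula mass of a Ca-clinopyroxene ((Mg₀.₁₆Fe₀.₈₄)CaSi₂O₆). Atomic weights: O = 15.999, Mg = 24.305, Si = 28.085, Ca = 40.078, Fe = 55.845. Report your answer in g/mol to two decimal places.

Mg: 0.16 × 24.305 = 3.8888
Fe: 0.84 × 55.845 = 46.9098
Ca: 1 × 40.078 = 40.0780
Si: 2 × 28.085 = 56.1700
O: 6 × 15.999 = 95.9940
Summing the contributions gives the formula mass.

243.04 g/mol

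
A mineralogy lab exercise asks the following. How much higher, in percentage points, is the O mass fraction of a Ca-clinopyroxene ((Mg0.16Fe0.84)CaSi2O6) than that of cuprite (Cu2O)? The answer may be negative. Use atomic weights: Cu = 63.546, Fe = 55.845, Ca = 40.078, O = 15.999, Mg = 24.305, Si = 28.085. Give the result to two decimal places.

28.32 percentage points

First mineral: 95.994 g O in 243.041 g formula = 39.50 wt% O.
Second mineral: 15.999 g O in 143.091 g formula = 11.18 wt% O.
39.50% − 11.18% gives a difference of 28.32 percentage points.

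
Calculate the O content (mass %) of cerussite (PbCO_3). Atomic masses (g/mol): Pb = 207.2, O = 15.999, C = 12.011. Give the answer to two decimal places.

17.96 mass %

Molar mass of PbCO_3: 1×207.2 + 1×12.011 + 3×15.999 = 267.208 g/mol.
Mass of O per formula unit: 3 × 15.999 = 47.997 g.
Weight fraction O = 47.997 / 267.208 = 0.1796.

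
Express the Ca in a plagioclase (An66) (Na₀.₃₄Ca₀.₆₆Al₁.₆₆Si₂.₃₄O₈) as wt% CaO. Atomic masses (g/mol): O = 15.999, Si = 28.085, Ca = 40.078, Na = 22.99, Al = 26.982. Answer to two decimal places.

M(Na₀.₃₄Ca₀.₆₆Al₁.₆₆Si₂.₃₄O₈) = 272.769 g/mol; M(CaO) = 56.077 g/mol.
Moles CaO per formula unit = 0.66 Ca ÷ 1 = 0.6600.
CaO fraction = (0.6600 × 56.077) / 272.769 = 37.011/272.769 = 0.1357.

13.57 wt%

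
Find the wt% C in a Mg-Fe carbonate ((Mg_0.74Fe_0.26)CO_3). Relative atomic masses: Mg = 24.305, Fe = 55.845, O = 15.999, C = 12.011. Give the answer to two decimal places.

12.98 weight percent

M((Mg_0.74Fe_0.26)CO_3) = 92.513 g/mol.
C contributes 1 × 12.011 = 12.011 g per mole.
12.011/92.513 = 0.1298 → 12.98%.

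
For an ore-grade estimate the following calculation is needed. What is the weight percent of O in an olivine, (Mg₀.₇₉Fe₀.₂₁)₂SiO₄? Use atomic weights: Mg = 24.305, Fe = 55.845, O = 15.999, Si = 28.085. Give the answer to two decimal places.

41.57 weight percent

M((Mg₀.₇₉Fe₀.₂₁)₂SiO₄) = 153.938 g/mol.
O contributes 4 × 15.999 = 63.996 g per mole.
63.996/153.938 = 0.4157 → 41.57%.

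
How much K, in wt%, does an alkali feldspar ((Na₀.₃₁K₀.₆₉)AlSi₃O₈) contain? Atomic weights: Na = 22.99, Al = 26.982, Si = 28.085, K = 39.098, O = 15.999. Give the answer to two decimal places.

Formula mass = 0.31×22.99 + 0.69×39.098 + 1×26.982 + 3×28.085 + 8×15.999 = 273.334 g/mol, of which 26.978 g is K.
So K makes up 26.978/273.334 = 0.0987 of the mass, i.e. 9.87%.

9.87 wt%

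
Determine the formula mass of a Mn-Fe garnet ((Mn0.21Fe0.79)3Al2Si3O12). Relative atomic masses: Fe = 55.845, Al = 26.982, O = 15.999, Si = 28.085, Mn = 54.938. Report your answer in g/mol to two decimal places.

M = 0.63×54.938 + 2.37×55.845 + 2×26.982 + 3×28.085 + 12×15.999

497.17 g/mol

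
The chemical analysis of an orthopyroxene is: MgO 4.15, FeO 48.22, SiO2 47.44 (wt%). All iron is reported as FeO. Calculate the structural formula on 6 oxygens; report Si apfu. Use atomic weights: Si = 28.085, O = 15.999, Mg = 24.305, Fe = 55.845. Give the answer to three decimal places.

2.013 Si apfu

4.15 wt% MgO ÷ 40.304 g/mol = 0.10297 mol, giving 0.10297 Mg and 0.10297 O.
48.22 wt% FeO ÷ 71.844 g/mol = 0.67118 mol, giving 0.67118 Fe and 0.67118 O.
47.44 wt% SiO2 ÷ 60.083 g/mol = 0.78957 mol, giving 0.78957 Si and 1.57914 O.
Oxygen sums to 2.35329; scaling by 6/2.35329 = 2.54962 puts the formula on 6 O.
Si: 0.78957 × 2.54962 = 2.013 atoms per formula unit.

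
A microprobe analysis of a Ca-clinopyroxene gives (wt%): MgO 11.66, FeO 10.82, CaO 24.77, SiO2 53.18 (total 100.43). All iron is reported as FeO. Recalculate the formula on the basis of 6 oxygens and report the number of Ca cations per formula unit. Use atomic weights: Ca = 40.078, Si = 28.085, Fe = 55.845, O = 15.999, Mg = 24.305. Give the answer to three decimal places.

MgO (M=40.304): mol = 0.28930; Mg = 0.28930, O = 0.28930.
FeO (M=71.844): mol = 0.15060; Fe = 0.15060, O = 0.15060.
CaO (M=56.077): mol = 0.44171; Ca = 0.44171, O = 0.44171.
SiO2 (M=60.083): mol = 0.88511; Si = 0.88511, O = 1.77022.
ΣO = 2.65183; factor = 6/ΣO = 2.26259.
Ca apfu = 0.44171 × 2.26259 = 0.999.

0.999 Ca apfu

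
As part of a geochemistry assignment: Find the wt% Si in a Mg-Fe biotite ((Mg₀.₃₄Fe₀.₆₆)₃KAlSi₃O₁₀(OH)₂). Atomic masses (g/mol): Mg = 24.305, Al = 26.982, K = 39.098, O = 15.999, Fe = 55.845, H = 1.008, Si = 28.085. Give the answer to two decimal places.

Molar mass of (Mg₀.₃₄Fe₀.₆₆)₃KAlSi₃O₁₀(OH)₂: 1.02*24.305 + 1.98*55.845 + 1*39.098 + 1*26.982 + 3*28.085 + 12*15.999 + 2*1.008 = 479.703 g/mol.
Mass of Si per formula unit: 3 × 28.085 = 84.255 g.
Weight fraction Si = 84.255 / 479.703 = 0.1756.

17.56 mass %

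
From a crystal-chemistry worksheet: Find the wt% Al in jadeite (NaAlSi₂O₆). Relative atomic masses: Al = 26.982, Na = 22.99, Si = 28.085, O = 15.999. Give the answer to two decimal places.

Formula mass = 1*22.99 + 1*26.982 + 2*28.085 + 6*15.999 = 202.136 g/mol, of which 26.982 g is Al.
So Al makes up 26.982/202.136 = 0.1335 of the mass, i.e. 13.35%.

13.35 weight percent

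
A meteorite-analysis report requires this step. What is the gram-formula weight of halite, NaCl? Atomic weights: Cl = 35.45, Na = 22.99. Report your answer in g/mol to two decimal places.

The formula mass is the sum 1*22.99 + 1*35.45.

58.44 g/mol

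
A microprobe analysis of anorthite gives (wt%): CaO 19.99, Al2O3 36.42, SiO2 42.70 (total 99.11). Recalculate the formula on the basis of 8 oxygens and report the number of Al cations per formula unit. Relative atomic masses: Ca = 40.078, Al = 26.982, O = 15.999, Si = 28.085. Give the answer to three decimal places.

2.006 Al apfu

CaO: 19.99/56.077 = 0.35647 mol → 0.35647 mol Ca, 0.35647 mol O.
Al2O3: 36.42/101.961 = 0.35720 mol → 0.71440 mol Al, 1.07160 mol O.
SiO2: 42.70/60.083 = 0.71068 mol → 0.71068 mol Si, 1.42136 mol O.
Total oxygen = 2.84943 mol. Normalization factor = 8/2.84943 = 2.80758.
Al per 8 O = 0.71440 × 2.80758 = 2.006.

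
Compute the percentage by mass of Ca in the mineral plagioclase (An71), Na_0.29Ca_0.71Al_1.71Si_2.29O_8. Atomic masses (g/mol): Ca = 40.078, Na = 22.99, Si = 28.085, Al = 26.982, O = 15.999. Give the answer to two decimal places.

Molar mass of Na_0.29Ca_0.71Al_1.71Si_2.29O_8: 0.29·22.99 + 0.71·40.078 + 1.71·26.982 + 2.29·28.085 + 8·15.999 = 273.568 g/mol.
Mass of Ca per formula unit: 0.71 × 40.078 = 28.455 g.
Weight fraction Ca = 28.455 / 273.568 = 0.1040.

10.40 weight percent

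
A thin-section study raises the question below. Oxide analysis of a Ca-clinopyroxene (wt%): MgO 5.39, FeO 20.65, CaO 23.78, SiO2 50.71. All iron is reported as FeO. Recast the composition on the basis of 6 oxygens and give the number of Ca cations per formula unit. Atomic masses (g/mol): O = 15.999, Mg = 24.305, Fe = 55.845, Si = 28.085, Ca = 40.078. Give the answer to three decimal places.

1.004 Ca apfu

MgO (M=40.304): mol = 0.13373; Mg = 0.13373, O = 0.13373.
FeO (M=71.844): mol = 0.28743; Fe = 0.28743, O = 0.28743.
CaO (M=56.077): mol = 0.42406; Ca = 0.42406, O = 0.42406.
SiO2 (M=60.083): mol = 0.84400; Si = 0.84400, O = 1.68800.
ΣO = 2.53322; factor = 6/ΣO = 2.36853.
Ca apfu = 0.42406 × 2.36853 = 1.004.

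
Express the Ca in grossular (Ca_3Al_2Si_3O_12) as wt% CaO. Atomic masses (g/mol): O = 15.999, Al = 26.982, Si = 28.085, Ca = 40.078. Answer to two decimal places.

M(Ca_3Al_2Si_3O_12) = 450.441 g/mol; M(CaO) = 56.077 g/mol.
Moles CaO per formula unit = 3 Ca ÷ 1 = 3.0000.
CaO fraction = (3.0000 × 56.077) / 450.441 = 168.231/450.441 = 0.3735.

37.35 wt%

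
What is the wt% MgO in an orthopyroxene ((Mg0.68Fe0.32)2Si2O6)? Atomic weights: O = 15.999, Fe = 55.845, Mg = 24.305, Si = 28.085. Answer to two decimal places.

24.81 wt%

Molar mass of (Mg0.68Fe0.32)2Si2O6 = 1.36×24.305 + 0.64×55.845 + 2×28.085 + 6×15.999 = 220.960 g/mol.
Each formula unit contains 1.36 Mg, equivalent to 1.36/1 = 1.3600 mol MgO.
M(MgO) = 1×24.305 + 1×15.999 = 40.304 g/mol.
Mass of MgO per formula unit = 1.3600 × 40.304 = 54.813 g.
MgO wt% = 54.813 / 220.960 × 100 = 24.81%.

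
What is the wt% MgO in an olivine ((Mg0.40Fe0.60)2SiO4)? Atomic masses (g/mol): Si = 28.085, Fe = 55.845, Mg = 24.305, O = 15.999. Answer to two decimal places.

M((Mg0.40Fe0.60)2SiO4) = 178.539 g/mol; M(MgO) = 40.304 g/mol.
Moles MgO per formula unit = 0.80 Mg ÷ 1 = 0.8000.
MgO fraction = (0.8000 × 40.304) / 178.539 = 32.243/178.539 = 0.1806.

18.06 wt%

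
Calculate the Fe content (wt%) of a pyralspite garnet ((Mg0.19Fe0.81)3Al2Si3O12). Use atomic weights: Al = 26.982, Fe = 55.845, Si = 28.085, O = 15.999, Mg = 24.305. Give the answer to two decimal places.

28.29 wt%

Molar mass of (Mg0.19Fe0.81)3Al2Si3O12: 0.57×24.305 + 2.43×55.845 + 2×26.982 + 3×28.085 + 12×15.999 = 479.764 g/mol.
Mass of Fe per formula unit: 2.43 × 55.845 = 135.703 g.
Weight fraction Fe = 135.703 / 479.764 = 0.2829.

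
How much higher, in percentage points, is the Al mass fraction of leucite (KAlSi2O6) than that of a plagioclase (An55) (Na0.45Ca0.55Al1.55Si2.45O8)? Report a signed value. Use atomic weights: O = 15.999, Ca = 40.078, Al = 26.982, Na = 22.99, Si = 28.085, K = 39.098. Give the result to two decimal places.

-3.07 percentage points

First mineral: 26.982 g Al in 218.244 g formula = 12.36 wt% Al.
Second mineral: 41.822 g Al in 271.011 g formula = 15.43 wt% Al.
12.36% − 15.43% gives a difference of -3.07 percentage points.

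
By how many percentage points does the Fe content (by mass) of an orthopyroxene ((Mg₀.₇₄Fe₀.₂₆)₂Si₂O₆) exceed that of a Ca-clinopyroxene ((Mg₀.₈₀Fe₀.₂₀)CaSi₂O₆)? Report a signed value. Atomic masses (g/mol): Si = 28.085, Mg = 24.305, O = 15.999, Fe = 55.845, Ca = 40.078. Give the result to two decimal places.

8.36 percentage points

M((Mg₀.₇₄Fe₀.₂₆)₂Si₂O₆) = 217.175 g/mol, so wt% Fe = 29.039/217.175 × 100 = 13.37%.
M((Mg₀.₈₀Fe₀.₂₀)CaSi₂O₆) = 222.855 g/mol, so wt% Fe = 11.169/222.855 × 100 = 5.01%.
13.37 − 5.01 = 8.36 pp.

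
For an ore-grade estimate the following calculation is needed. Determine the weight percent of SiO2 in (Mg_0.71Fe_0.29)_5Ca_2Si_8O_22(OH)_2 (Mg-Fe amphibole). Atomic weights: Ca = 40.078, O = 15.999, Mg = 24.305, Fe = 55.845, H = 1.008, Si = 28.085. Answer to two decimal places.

Molar mass of (Mg_0.71Fe_0.29)_5Ca_2Si_8O_22(OH)_2 = 3.55*24.305 + 1.45*55.845 + 2*40.078 + 8*28.085 + 24*15.999 + 2*1.008 = 858.086 g/mol.
Each formula unit contains 8 Si, equivalent to 8/1 = 8.0000 mol SiO2.
M(SiO2) = 1×28.085 + 2×15.999 = 60.083 g/mol.
Mass of SiO2 per formula unit = 8.0000 × 60.083 = 480.664 g.
SiO2 wt% = 480.664 / 858.086 × 100 = 56.02%.

56.02 wt%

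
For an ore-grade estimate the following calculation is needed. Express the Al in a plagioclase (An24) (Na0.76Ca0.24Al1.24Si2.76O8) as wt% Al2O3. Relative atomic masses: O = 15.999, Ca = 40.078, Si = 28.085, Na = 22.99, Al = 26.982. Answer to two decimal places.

23.76 wt%

M(Na0.76Ca0.24Al1.24Si2.76O8) = 266.055 g/mol; M(Al2O3) = 101.961 g/mol.
Moles Al2O3 per formula unit = 1.24 Al ÷ 2 = 0.6200.
Al2O3 fraction = (0.6200 × 101.961) / 266.055 = 63.216/266.055 = 0.2376.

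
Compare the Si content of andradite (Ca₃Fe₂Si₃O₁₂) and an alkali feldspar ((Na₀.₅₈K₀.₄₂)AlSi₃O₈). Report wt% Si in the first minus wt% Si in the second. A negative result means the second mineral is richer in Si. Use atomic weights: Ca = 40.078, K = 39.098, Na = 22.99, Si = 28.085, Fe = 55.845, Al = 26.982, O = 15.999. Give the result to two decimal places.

First mineral: 84.255 g Si in 508.167 g formula = 16.58 wt% Si.
Second mineral: 84.255 g Si in 268.984 g formula = 31.32 wt% Si.
16.58% − 31.32% gives a difference of -14.74 percentage points.

-14.74 percentage points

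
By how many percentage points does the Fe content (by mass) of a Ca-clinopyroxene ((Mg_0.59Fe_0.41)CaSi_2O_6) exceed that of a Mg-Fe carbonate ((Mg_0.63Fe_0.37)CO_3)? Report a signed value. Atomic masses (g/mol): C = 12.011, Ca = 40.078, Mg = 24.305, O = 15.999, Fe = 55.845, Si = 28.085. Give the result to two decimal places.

M((Mg_0.59Fe_0.41)CaSi_2O_6) = 229.478 g/mol, so wt% Fe = 22.896/229.478 × 100 = 9.98%.
M((Mg_0.63Fe_0.37)CO_3) = 95.983 g/mol, so wt% Fe = 20.663/95.983 × 100 = 21.53%.
9.98 − 21.53 = -11.55 pp.

-11.55 percentage points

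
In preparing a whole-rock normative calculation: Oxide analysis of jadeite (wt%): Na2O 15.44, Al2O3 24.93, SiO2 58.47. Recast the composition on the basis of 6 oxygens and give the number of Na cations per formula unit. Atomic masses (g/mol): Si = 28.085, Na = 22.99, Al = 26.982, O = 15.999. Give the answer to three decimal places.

1.021 Na apfu

Na2O: 15.44/61.979 = 0.24912 mol → 0.49824 mol Na, 0.24912 mol O.
Al2O3: 24.93/101.961 = 0.24451 mol → 0.48902 mol Al, 0.73353 mol O.
SiO2: 58.47/60.083 = 0.97315 mol → 0.97315 mol Si, 1.94630 mol O.
Total oxygen = 2.92895 mol. Normalization factor = 6/2.92895 = 2.04852.
Na per 6 O = 0.49824 × 2.04852 = 1.021.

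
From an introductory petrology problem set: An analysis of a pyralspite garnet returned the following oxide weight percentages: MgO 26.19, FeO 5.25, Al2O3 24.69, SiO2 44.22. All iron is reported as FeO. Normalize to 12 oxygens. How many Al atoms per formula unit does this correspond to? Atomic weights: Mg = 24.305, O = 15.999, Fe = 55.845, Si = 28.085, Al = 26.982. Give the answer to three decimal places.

1.989 Al apfu

26.19 wt% MgO ÷ 40.304 g/mol = 0.64981 mol, giving 0.64981 Mg and 0.64981 O.
5.25 wt% FeO ÷ 71.844 g/mol = 0.07307 mol, giving 0.07307 Fe and 0.07307 O.
24.69 wt% Al2O3 ÷ 101.961 g/mol = 0.24215 mol, giving 0.48430 Al and 0.72645 O.
44.22 wt% SiO2 ÷ 60.083 g/mol = 0.73598 mol, giving 0.73598 Si and 1.47196 O.
Oxygen sums to 2.92129; scaling by 12/2.92129 = 4.10777 puts the formula on 12 O.
Al: 0.48430 × 4.10777 = 1.989 atoms per formula unit.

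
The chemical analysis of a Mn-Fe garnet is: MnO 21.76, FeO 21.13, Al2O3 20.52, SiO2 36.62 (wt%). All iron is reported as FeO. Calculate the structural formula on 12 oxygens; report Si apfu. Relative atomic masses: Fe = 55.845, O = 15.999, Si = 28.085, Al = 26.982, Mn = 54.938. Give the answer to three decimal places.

MnO (M=70.937): mol = 0.30675; Mn = 0.30675, O = 0.30675.
FeO (M=71.844): mol = 0.29411; Fe = 0.29411, O = 0.29411.
Al2O3 (M=101.961): mol = 0.20125; Al = 0.40250, O = 0.60375.
SiO2 (M=60.083): mol = 0.60949; Si = 0.60949, O = 1.21898.
ΣO = 2.42359; factor = 12/ΣO = 4.95133.
Si apfu = 0.60949 × 4.95133 = 3.018.

3.018 Si apfu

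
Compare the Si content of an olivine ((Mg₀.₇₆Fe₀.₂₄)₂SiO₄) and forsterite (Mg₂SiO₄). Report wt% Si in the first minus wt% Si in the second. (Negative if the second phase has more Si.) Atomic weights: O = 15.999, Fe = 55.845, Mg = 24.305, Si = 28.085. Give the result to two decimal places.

First mineral: 28.085 g Si in 155.830 g formula = 18.02 wt% Si.
Second mineral: 28.085 g Si in 140.691 g formula = 19.96 wt% Si.
18.02% − 19.96% gives a difference of -1.94 percentage points.

-1.94 percentage points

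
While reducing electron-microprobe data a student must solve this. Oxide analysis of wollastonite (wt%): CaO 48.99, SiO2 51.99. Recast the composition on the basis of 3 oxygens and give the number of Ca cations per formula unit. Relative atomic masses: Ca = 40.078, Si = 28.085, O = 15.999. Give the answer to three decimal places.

CaO (M=56.077): mol = 0.87362; Ca = 0.87362, O = 0.87362.
SiO2 (M=60.083): mol = 0.86530; Si = 0.86530, O = 1.73060.
ΣO = 2.60422; factor = 3/ΣO = 1.15198.
Ca apfu = 0.87362 × 1.15198 = 1.006.

1.006 Ca apfu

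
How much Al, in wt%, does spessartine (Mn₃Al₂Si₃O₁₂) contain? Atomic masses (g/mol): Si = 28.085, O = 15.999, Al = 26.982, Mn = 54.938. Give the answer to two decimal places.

Molar mass of Mn₃Al₂Si₃O₁₂: 3*54.938 + 2*26.982 + 3*28.085 + 12*15.999 = 495.021 g/mol.
Mass of Al per formula unit: 2 × 26.982 = 53.964 g.
Weight fraction Al = 53.964 / 495.021 = 0.1090.

10.90 wt%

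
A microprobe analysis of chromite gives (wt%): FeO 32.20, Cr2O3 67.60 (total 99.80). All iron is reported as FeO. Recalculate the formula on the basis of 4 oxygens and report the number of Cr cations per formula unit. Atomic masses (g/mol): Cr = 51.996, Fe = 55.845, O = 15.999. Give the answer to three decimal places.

32.20 wt% FeO ÷ 71.844 g/mol = 0.44819 mol, giving 0.44819 Fe and 0.44819 O.
67.60 wt% Cr2O3 ÷ 151.989 g/mol = 0.44477 mol, giving 0.88954 Cr and 1.33431 O.
Oxygen sums to 1.78250; scaling by 4/1.78250 = 2.24404 puts the formula on 4 O.
Cr: 0.88954 × 2.24404 = 1.996 atoms per formula unit.

1.996 Cr apfu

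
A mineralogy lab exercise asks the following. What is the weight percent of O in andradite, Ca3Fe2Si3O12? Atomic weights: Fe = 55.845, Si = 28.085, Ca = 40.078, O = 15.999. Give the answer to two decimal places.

Formula mass = 3*40.078 + 2*55.845 + 3*28.085 + 12*15.999 = 508.167 g/mol, of which 191.988 g is O.
So O makes up 191.988/508.167 = 0.3778 of the mass, i.e. 37.78%.

37.78 weight percent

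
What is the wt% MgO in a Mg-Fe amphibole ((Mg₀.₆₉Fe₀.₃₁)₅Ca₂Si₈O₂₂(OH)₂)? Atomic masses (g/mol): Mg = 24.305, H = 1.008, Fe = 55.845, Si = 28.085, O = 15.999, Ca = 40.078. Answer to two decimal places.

16.15 wt%

Molar mass of (Mg₀.₆₉Fe₀.₃₁)₅Ca₂Si₈O₂₂(OH)₂ = 3.45·24.305 + 1.55·55.845 + 2·40.078 + 8·28.085 + 24·15.999 + 2·1.008 = 861.240 g/mol.
Each formula unit contains 3.45 Mg, equivalent to 3.45/1 = 3.4500 mol MgO.
M(MgO) = 1×24.305 + 1×15.999 = 40.304 g/mol.
Mass of MgO per formula unit = 3.4500 × 40.304 = 139.049 g.
MgO wt% = 139.049 / 861.240 × 100 = 16.15%.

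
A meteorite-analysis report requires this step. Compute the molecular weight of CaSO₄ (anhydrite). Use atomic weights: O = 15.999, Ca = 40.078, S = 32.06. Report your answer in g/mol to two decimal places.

136.13 g/mol

Ca: 1 × 40.078 = 40.0780
S: 1 × 32.06 = 32.0600
O: 4 × 15.999 = 63.9960
Summing the contributions gives the formula mass.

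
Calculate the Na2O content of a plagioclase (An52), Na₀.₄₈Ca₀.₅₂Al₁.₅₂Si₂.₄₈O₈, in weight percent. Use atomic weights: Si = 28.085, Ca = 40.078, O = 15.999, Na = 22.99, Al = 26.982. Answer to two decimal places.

5.50 wt%

M(Na₀.₄₈Ca₀.₅₂Al₁.₅₂Si₂.₄₈O₈) = 270.531 g/mol; M(Na2O) = 61.979 g/mol.
Moles Na2O per formula unit = 0.48 Na ÷ 2 = 0.2400.
Na2O fraction = (0.2400 × 61.979) / 270.531 = 14.875/270.531 = 0.0550.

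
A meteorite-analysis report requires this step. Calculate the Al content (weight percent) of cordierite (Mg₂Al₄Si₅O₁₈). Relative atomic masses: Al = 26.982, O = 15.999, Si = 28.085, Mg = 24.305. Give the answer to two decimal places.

Molar mass of Mg₂Al₄Si₅O₁₈: 2×24.305 + 4×26.982 + 5×28.085 + 18×15.999 = 584.945 g/mol.
Mass of Al per formula unit: 4 × 26.982 = 107.928 g.
Weight fraction Al = 107.928 / 584.945 = 0.1845.

18.45 weight percent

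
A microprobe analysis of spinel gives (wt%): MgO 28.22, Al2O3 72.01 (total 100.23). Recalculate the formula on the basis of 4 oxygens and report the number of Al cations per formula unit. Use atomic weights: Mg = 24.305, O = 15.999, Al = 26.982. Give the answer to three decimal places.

2.004 Al apfu

28.22 wt% MgO ÷ 40.304 g/mol = 0.70018 mol, giving 0.70018 Mg and 0.70018 O.
72.01 wt% Al2O3 ÷ 101.961 g/mol = 0.70625 mol, giving 1.41250 Al and 2.11875 O.
Oxygen sums to 2.81893; scaling by 4/2.81893 = 1.41898 puts the formula on 4 O.
Al: 1.41250 × 1.41898 = 2.004 atoms per formula unit.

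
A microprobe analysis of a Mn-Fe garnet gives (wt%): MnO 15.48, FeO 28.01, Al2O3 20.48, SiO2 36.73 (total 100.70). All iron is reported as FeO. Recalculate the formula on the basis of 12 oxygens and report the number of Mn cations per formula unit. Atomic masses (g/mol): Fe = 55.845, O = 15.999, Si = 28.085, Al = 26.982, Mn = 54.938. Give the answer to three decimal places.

1.076 Mn apfu

MnO (M=70.937): mol = 0.21822; Mn = 0.21822, O = 0.21822.
FeO (M=71.844): mol = 0.38987; Fe = 0.38987, O = 0.38987.
Al2O3 (M=101.961): mol = 0.20086; Al = 0.40172, O = 0.60258.
SiO2 (M=60.083): mol = 0.61132; Si = 0.61132, O = 1.22264.
ΣO = 2.43331; factor = 12/ΣO = 4.93155.
Mn apfu = 0.21822 × 4.93155 = 1.076.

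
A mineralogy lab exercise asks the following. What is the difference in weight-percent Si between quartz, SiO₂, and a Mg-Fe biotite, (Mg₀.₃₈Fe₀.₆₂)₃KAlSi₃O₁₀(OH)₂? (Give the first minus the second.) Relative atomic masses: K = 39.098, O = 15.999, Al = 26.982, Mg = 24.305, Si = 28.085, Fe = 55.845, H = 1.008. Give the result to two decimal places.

M(SiO₂) = 60.083 g/mol, so wt% Si = 28.085/60.083 × 100 = 46.74%.
M((Mg₀.₃₈Fe₀.₆₂)₃KAlSi₃O₁₀(OH)₂) = 475.918 g/mol, so wt% Si = 84.255/475.918 × 100 = 17.70%.
46.74 − 17.70 = 29.04 pp.

29.04 percentage points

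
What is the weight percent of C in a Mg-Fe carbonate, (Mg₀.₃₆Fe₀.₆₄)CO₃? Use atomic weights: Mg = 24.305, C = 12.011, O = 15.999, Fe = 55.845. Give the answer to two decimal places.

11.49 weight percent

M((Mg₀.₃₆Fe₀.₆₄)CO₃) = 104.499 g/mol.
C contributes 1 × 12.011 = 12.011 g per mole.
12.011/104.499 = 0.1149 → 11.49%.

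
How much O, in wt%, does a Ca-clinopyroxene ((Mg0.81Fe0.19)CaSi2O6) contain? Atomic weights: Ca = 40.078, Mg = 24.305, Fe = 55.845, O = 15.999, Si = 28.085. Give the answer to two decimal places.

43.14 wt%

Formula mass = 0.81×24.305 + 0.19×55.845 + 1×40.078 + 2×28.085 + 6×15.999 = 222.540 g/mol, of which 95.994 g is O.
So O makes up 95.994/222.540 = 0.4314 of the mass, i.e. 43.14%.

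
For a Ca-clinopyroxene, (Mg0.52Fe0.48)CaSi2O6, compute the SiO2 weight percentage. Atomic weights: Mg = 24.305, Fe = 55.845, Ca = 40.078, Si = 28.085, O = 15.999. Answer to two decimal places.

Formula mass = 231.686 g/mol.
2 Si → 2.0000 mol SiO2 per formula unit; M(SiO2) = 60.083, so SiO2 mass = 120.166 g.
120.166/231.686 × 100 = 51.87 wt%.

51.87 wt%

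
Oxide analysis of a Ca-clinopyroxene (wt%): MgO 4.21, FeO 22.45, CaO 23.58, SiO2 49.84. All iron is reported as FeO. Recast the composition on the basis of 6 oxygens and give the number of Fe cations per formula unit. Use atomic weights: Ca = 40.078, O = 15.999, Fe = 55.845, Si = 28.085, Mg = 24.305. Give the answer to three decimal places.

MgO (M=40.304): mol = 0.10446; Mg = 0.10446, O = 0.10446.
FeO (M=71.844): mol = 0.31248; Fe = 0.31248, O = 0.31248.
CaO (M=56.077): mol = 0.42049; Ca = 0.42049, O = 0.42049.
SiO2 (M=60.083): mol = 0.82952; Si = 0.82952, O = 1.65904.
ΣO = 2.49647; factor = 6/ΣO = 2.40339.
Fe apfu = 0.31248 × 2.40339 = 0.751.

0.751 Fe apfu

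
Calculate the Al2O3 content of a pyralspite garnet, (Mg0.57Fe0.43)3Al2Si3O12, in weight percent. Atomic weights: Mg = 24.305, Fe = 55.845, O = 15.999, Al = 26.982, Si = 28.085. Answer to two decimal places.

22.97 wt%

Formula mass = 443.809 g/mol.
2 Al → 1.0000 mol Al2O3 per formula unit; M(Al2O3) = 101.961, so Al2O3 mass = 101.961 g.
101.961/443.809 × 100 = 22.97 wt%.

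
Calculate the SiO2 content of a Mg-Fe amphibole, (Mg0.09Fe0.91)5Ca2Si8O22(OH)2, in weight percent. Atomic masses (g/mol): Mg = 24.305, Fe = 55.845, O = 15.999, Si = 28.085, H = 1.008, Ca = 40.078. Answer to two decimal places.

M((Mg0.09Fe0.91)5Ca2Si8O22(OH)2) = 955.860 g/mol; M(SiO2) = 60.083 g/mol.
Moles SiO2 per formula unit = 8 Si ÷ 1 = 8.0000.
SiO2 fraction = (8.0000 × 60.083) / 955.860 = 480.664/955.860 = 0.5029.

50.29 wt%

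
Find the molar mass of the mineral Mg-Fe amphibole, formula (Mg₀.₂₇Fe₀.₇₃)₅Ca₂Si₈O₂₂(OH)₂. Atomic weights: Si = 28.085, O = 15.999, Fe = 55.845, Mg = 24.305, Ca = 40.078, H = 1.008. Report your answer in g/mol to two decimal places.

The formula mass is the sum 1.35·24.305 + 3.65·55.845 + 2·40.078 + 8·28.085 + 24·15.999 + 2·1.008.

927.47 g/mol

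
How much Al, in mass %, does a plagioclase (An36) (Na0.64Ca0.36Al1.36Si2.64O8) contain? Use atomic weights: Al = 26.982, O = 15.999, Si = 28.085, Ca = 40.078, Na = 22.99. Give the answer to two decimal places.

Formula mass = 0.64·22.99 + 0.36·40.078 + 1.36·26.982 + 2.64·28.085 + 8·15.999 = 267.974 g/mol, of which 36.696 g is Al.
So Al makes up 36.696/267.974 = 0.1369 of the mass, i.e. 13.69%.

13.69 mass %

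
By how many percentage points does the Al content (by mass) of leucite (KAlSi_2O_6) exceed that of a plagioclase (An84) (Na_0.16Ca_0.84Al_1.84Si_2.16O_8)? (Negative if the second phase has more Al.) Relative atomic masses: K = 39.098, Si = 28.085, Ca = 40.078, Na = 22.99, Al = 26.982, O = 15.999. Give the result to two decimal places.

Al in KAlSi_2O_6: molar mass 218.244 g/mol; 1×26.982 = 26.982 g → 12.36 wt%.
Al in Na_0.16Ca_0.84Al_1.84Si_2.16O_8: molar mass 275.646 g/mol; 1.84×26.982 = 49.647 g → 18.01 wt%.
Difference = 12.36 − 18.01 = -5.65 percentage points.

-5.65 percentage points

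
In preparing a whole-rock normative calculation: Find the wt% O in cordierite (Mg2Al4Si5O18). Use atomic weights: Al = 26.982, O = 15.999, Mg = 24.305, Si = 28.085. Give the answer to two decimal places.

49.23 mass %

M(Mg2Al4Si5O18) = 584.945 g/mol.
O contributes 18 × 15.999 = 287.982 g per mole.
287.982/584.945 = 0.4923 → 49.23%.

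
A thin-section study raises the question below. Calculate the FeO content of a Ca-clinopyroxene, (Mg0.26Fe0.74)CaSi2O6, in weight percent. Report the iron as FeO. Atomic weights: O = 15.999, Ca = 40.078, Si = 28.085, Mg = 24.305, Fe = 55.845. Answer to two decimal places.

22.16 wt%

Molar mass of (Mg0.26Fe0.74)CaSi2O6 = 0.26*24.305 + 0.74*55.845 + 1*40.078 + 2*28.085 + 6*15.999 = 239.887 g/mol.
Each formula unit contains 0.74 Fe, equivalent to 0.74/1 = 0.7400 mol FeO.
M(FeO) = 1×55.845 + 1×15.999 = 71.844 g/mol.
Mass of FeO per formula unit = 0.7400 × 71.844 = 53.165 g.
FeO wt% = 53.165 / 239.887 × 100 = 22.16%.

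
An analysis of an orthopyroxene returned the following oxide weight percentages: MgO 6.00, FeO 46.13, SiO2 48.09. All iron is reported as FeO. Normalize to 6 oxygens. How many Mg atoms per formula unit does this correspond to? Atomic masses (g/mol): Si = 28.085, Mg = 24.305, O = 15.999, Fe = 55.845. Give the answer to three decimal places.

0.373 Mg apfu

MgO: 6.00/40.304 = 0.14887 mol → 0.14887 mol Mg, 0.14887 mol O.
FeO: 46.13/71.844 = 0.64209 mol → 0.64209 mol Fe, 0.64209 mol O.
SiO2: 48.09/60.083 = 0.80039 mol → 0.80039 mol Si, 1.60078 mol O.
Total oxygen = 2.39174 mol. Normalization factor = 6/2.39174 = 2.50863.
Mg per 6 O = 0.14887 × 2.50863 = 0.373.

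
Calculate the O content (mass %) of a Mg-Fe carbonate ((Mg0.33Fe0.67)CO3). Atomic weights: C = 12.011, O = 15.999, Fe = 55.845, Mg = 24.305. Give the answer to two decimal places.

45.52 mass %

Molar mass of (Mg0.33Fe0.67)CO3: 0.33*24.305 + 0.67*55.845 + 1*12.011 + 3*15.999 = 105.445 g/mol.
Mass of O per formula unit: 3 × 15.999 = 47.997 g.
Weight fraction O = 47.997 / 105.445 = 0.4552.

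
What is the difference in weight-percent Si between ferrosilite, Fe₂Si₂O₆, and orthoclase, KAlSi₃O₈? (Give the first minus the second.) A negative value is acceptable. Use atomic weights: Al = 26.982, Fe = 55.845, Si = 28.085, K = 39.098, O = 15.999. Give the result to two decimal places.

Si in Fe₂Si₂O₆: molar mass 263.854 g/mol; 2×28.085 = 56.170 g → 21.29 wt%.
Si in KAlSi₃O₈: molar mass 278.327 g/mol; 3×28.085 = 84.255 g → 30.27 wt%.
Difference = 21.29 − 30.27 = -8.98 percentage points.

-8.98 percentage points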